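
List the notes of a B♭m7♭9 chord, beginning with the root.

Root Bb, quality minor seventh flat nine:
- root: Bb
- minor 3rd: Db
- perfect 5th: F
- minor 7th: Ab
- minor 9th: Cb

Bb – Db – F – Ab – Cb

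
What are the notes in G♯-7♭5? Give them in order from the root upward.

G♯-7♭5: half-diminished seventh on G#.
G# — root
B — minor 3rd
D — diminished 5th
F# — minor 7th

G#, B, D, F#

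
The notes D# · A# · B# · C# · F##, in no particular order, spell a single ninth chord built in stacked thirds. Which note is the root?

Arranged so that each adjacent pair is a third by letter name: B# – D# – F## – A# – C#.
The bottom of that stack, B#, is the root (this is B# minor seventh flat nine).

B#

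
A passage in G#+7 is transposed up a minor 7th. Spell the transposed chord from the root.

A minor 7th up from G# is F#, so the new chord is F# augmented seventh.
Root: F#
Major 3rd (3rd): A#
Augmented 5th (5th): C##
Minor 7th (7th): E

F# A# C## E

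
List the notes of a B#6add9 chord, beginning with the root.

B# D## F## G## C##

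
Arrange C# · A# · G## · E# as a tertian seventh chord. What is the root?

A#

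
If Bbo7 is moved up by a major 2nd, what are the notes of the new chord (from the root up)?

Bb up a major 2nd → C. New chord: C diminished seventh.
root → C
3rd (minor 3rd) → Eb
5th (diminished 5th) → Gb
7th (diminished 7th) → Bbb

C, Eb, Gb, Bbb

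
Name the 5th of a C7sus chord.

Root of C7sus = C. The 5th is a perfect 5th: C up a perfect 5th → G.

G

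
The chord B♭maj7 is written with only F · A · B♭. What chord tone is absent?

D

The full B♭maj7 chord is B♭, D, F, A.
Comparing with the voicing, the major 3rd (3rd) — D — is absent.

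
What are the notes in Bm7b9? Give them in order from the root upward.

B D F# A C

Root B, quality minor seventh flat nine:
- root: B
- minor 3rd: D
- perfect 5th: F#
- minor 7th: A
- minor 9th: C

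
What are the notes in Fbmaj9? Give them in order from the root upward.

F♭  A♭  C♭  E♭  G♭

Fbmaj9: major ninth on F♭.
Root: F♭
Major 3rd (3rd): A♭
Perfect 5th (5th): C♭
Major 7th (7th): E♭
Major 9th (9th): G♭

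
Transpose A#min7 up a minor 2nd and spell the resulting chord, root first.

A# up a minor 2nd → B. New chord: B minor seventh.
Root: B
Minor 3rd (3rd): D
Perfect 5th (5th): F#
Minor 7th (7th): A

B  D  F#  A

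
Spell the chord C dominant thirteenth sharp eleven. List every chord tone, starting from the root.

C, E, G, B-flat, D, F-sharp, A

C dominant thirteenth sharp eleven: dominant thirteenth sharp eleven on C.
Root: C
Major 3rd (3rd): E
Perfect 5th (5th): G
Minor 7th (7th): B-flat
Major 9th (9th): D
Augmented 11th (11th): F-sharp
Major 13th (13th): A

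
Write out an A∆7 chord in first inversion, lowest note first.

In root position, A∆7 is A–C♯–E–G♯.
First inversion puts the third (C♯) in the bass.

C♯, E, G♯, A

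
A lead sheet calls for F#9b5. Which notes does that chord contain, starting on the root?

F#9b5: dominant ninth flat five on F♯.
- root: F♯
- major 3rd: A♯
- diminished 5th: C
- minor 7th: E
- major 9th: G♯

F♯, A♯, C, E, G♯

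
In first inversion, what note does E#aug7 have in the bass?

G##

E#aug7 = E#–G##–B##–D#. First inversion → third in the bass = G##.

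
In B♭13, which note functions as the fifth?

F

Root of B♭13 = Bb. The 5th is a perfect 5th: Bb up a perfect 5th → F.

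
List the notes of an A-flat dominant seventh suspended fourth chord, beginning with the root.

A-flat – D-flat – E-flat – G-flat

A-flat dominant seventh suspended fourth is a dominant seventh suspended fourth built on A-flat.
- root: A-flat
- perfect 4th: D-flat
- perfect 5th: E-flat
- minor 7th: G-flat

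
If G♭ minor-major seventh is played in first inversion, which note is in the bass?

B-double-flat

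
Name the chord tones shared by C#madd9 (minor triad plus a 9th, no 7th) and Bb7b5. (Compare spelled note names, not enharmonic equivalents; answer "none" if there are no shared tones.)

C#madd9: C# E G# D#
Bb7b5: Bb D Fb Ab
Common to both → none.

none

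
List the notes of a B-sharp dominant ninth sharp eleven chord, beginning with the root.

Root B-sharp, quality dominant ninth sharp eleven:
- root: B-sharp
- major 3rd: D-double-sharp
- perfect 5th: F-double-sharp
- minor 7th: A-sharp
- major 9th: C-double-sharp
- augmented 11th: E-double-sharp

B-sharp  D-double-sharp  F-double-sharp  A-sharp  C-double-sharp  E-double-sharp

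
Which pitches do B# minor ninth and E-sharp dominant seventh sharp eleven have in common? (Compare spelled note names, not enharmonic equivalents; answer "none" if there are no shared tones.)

B-sharp – D-sharp

B# minor ninth: B-sharp D-sharp F-double-sharp A-sharp C-double-sharp
E-sharp dominant seventh sharp eleven: E-sharp G-double-sharp B-sharp D-sharp A-double-sharp
Common to both → B-sharp, D-sharp.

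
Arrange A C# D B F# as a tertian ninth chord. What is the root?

B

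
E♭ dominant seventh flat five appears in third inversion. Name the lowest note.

E♭ dominant seventh flat five in root position is Eb–G–Bbb–Db.
Third inversion places the seventh in the bass, which is Db.

Db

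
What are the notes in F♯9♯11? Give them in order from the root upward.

F#, A#, C#, E, G#, B#

F♯9♯11 is a dominant ninth sharp eleven built on F#.
- root: F#
- major 3rd: A#
- perfect 5th: C#
- minor 7th: E
- major 9th: G#
- augmented 11th: B#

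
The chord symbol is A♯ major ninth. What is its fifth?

E-sharp

Root of A♯ major ninth = A-sharp. The 5th is a perfect 5th: A-sharp up a perfect 5th → E-sharp.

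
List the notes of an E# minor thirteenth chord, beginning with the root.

E# minor thirteenth is a minor thirteenth built on E♯.
E♯ — root
G♯ — minor 3rd
B♯ — perfect 5th
D♯ — minor 7th
F𝄪 — major 9th
A♯ — perfect 11th
C𝄪 — major 13th

E♯ – G♯ – B♯ – D♯ – F𝄪 – A♯ – C𝄪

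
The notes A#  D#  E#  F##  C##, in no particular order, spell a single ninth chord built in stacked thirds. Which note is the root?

D#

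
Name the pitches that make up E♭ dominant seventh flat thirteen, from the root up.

E-flat  G  B-flat  D-flat  C-flat

Root E-flat, quality dominant seventh flat thirteen:
Root: E-flat
Major 3rd (3rd): G
Perfect 5th (5th): B-flat
Minor 7th (7th): D-flat
Minor 13th (13th): C-flat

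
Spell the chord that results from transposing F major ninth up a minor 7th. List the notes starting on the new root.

F up a minor 7th → Eb. New chord: Eb major ninth.
Root: Eb
Major 3rd (3rd): G
Perfect 5th (5th): Bb
Major 7th (7th): D
Major 9th (9th): F

Eb, G, Bb, D, F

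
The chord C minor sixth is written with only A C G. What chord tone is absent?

E-flat

C minor sixth = C, E-flat, G, A. The voicing lacks the 3rd (minor 3rd), E-flat.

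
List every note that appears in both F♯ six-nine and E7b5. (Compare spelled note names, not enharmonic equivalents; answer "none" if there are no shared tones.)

G♯

F♯ six-nine = F♯, A♯, C♯, D♯, G♯.
E7b5 = E, G♯, B♭, D.
Shared: G♯.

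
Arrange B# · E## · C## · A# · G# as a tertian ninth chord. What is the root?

A#

Stacking in thirds gives A# – C## – E## – G# – B#, so A# is the root — A# dominant ninth sharp five.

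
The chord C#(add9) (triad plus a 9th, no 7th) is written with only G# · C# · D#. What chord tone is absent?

C#(add9) = C#, E#, G#, D#. The voicing lacks the 3rd (major 3rd), E#.

E#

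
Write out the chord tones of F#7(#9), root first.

F♯ A♯ C♯ E G𝄪

F#7(#9) is a dominant seventh sharp nine built on F♯.
Root: F♯
Major 3rd (3rd): A♯
Perfect 5th (5th): C♯
Minor 7th (7th): E
Augmented 9th (9th): G𝄪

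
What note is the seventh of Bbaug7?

Ab

Bbaug7 is built on Bb; its 7th is a minor 7th above the root.
A seventh above B uses the letter A, and the minor 7th above Bb is Ab.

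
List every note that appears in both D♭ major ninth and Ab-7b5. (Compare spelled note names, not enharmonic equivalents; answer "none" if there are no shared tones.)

D♭ major ninth: Db F Ab C Eb
Ab-7b5: Ab Cb Ebb Gb
Common to both → Ab.

Ab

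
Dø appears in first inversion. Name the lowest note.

Dø = D–F–Ab–C. First inversion → third in the bass = F.

F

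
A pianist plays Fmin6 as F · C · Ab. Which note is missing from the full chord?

D

The full Fmin6 chord is F, Ab, C, D.
Comparing with the voicing, the major 6th (6th) — D — is absent.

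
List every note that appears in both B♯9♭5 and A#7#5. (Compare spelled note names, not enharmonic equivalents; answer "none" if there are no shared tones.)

A♯ C𝄪

B♯9♭5: B♯ D𝄪 F♯ A♯ C𝄪
A#7#5: A♯ C𝄪 E𝄪 G♯
Common to both → A♯, C𝄪.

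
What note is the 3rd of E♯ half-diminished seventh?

G#

E♯ half-diminished seventh is built on E#; its 3rd is a minor 3rd above the root.
A third above E uses the letter G, and the minor 3rd above E# is G#.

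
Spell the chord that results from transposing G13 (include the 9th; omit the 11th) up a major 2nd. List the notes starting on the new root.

A C# E G B F#

A major 2nd up from G is A, so the new chord is A dominant thirteenth.
- root: A
- major 3rd: C#
- perfect 5th: E
- minor 7th: G
- major 9th: B
- major 13th: F#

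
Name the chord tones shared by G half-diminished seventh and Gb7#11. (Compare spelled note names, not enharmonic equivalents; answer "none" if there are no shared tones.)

Bb, Db

G half-diminished seventh = G, Bb, Db, F.
Gb7#11 = Gb, Bb, Db, Fb, C.
Shared: Bb, Db.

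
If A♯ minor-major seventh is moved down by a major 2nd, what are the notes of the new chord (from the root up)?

G♯, B, D♯, F𝄪

A♯ down a major 2nd → G♯. New chord: G♯ minor-major seventh.
root → G♯
3rd (minor 3rd) → B
5th (perfect 5th) → D♯
7th (major 7th) → F𝄪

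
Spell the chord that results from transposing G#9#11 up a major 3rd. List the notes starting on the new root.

B# D## F## A# C## E##

G# up a major 3rd → B#. New chord: B# dominant ninth sharp eleven.
root → B#
3rd (major 3rd) → D##
5th (perfect 5th) → F##
7th (minor 7th) → A#
9th (major 9th) → C##
11th (augmented 11th) → E##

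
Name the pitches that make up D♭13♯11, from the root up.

Db, F, Ab, Cb, Eb, G, Bb

D♭13♯11 is a dominant thirteenth sharp eleven built on Db.
Root: Db
Major 3rd (3rd): F
Perfect 5th (5th): Ab
Minor 7th (7th): Cb
Major 9th (9th): Eb
Augmented 11th (11th): G
Major 13th (13th): Bb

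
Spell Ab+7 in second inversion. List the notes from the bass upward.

Ab+7 = Ab–C–E–Gb; second inversion → fifth (E) lowest.

E, Gb, Ab, C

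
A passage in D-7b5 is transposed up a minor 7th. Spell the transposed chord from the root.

C Eb Gb Bb

D up a minor 7th → C. New chord: C half-diminished seventh.
Root: C
Minor 3rd (3rd): Eb
Diminished 5th (5th): Gb
Minor 7th (7th): Bb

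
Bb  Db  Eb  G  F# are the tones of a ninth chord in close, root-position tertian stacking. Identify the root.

Eb

Arranged so that each adjacent pair is a third by letter name: Eb – G – Bb – Db – F#.
The bottom of that stack, Eb, is the root (this is Eb dominant seventh sharp nine).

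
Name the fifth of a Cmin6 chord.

Cmin6 is built on C; its 5th is a perfect 5th above the root.
A fifth above C uses the letter G, and the perfect 5th above C is G.

G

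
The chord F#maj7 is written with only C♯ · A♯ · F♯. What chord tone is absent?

E♯

F#maj7 = F♯, A♯, C♯, E♯. The voicing lacks the 7th (major 7th), E♯.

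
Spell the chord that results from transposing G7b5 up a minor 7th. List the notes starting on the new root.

A minor 7th up from G is F, so the new chord is F dominant seventh flat five.
- root: F
- major 3rd: A
- diminished 5th: Cb
- minor 7th: Eb

F  A  Cb  Eb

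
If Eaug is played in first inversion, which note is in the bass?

G#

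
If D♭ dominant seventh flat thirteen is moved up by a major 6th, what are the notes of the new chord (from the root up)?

B-flat – D – F – A-flat – G-flat

Transposed root: D-flat → B-flat (major 6th up). So we spell B-flat dominant seventh flat thirteen:
B-flat — root
D — major 3rd
F — perfect 5th
A-flat — minor 7th
G-flat — minor 13th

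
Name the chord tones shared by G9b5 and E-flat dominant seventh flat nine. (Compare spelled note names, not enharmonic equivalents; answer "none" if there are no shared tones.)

G Db

G9b5: G B Db F A
E-flat dominant seventh flat nine: Eb G Bb Db Fb
Common to both → G, Db.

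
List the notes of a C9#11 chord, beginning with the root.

C, E, G, B♭, D, F♯

C9#11: dominant ninth sharp eleven on C.
Root: C
Major 3rd (3rd): E
Perfect 5th (5th): G
Minor 7th (7th): B♭
Major 9th (9th): D
Augmented 11th (11th): F♯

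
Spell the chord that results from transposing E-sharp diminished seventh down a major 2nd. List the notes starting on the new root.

D#, F#, A, C

E# down a major 2nd → D#. New chord: D# diminished seventh.
- root: D#
- minor 3rd: F#
- diminished 5th: A
- diminished 7th: C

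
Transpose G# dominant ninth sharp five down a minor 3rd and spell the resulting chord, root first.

Transposed root: G-sharp → E-sharp (minor 3rd down). So we spell E-sharp dominant ninth sharp five:
E-sharp — root
G-double-sharp — major 3rd
B-double-sharp — augmented 5th
D-sharp — minor 7th
F-double-sharp — major 9th

E-sharp, G-double-sharp, B-double-sharp, D-sharp, F-double-sharp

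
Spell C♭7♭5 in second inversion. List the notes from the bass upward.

Gbb, Bbb, Cb, Eb

C♭7♭5 = Cb–Eb–Gbb–Bbb; second inversion → fifth (Gbb) lowest.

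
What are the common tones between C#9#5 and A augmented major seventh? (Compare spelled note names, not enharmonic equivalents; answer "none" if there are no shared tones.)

C# – E#

C#9#5 = C#, E#, G##, B, D#.
A augmented major seventh = A, C#, E#, G#.
Shared: C#, E#.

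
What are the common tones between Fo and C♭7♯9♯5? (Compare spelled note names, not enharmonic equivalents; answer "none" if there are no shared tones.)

Fo: F Ab Cb
C♭7♯9♯5: Cb Eb G Bbb D
Common to both → Cb.

Cb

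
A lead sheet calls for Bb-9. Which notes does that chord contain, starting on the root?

Root Bb, quality minor ninth:
root → Bb
3rd (minor 3rd) → Db
5th (perfect 5th) → F
7th (minor 7th) → Ab
9th (major 9th) → C

Bb, Db, F, Ab, C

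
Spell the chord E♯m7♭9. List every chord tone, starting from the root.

Root E#, quality minor seventh flat nine:
E# — root
G# — minor 3rd
B# — perfect 5th
D# — minor 7th
F# — minor 9th

E#, G#, B#, D#, F#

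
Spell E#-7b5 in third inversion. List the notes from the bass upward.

D#, E#, G#, B

In root position, E#-7b5 is E#–G#–B–D#.
Third inversion puts the seventh (D#) in the bass.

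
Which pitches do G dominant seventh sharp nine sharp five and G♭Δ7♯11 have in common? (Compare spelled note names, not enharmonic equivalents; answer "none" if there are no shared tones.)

G dominant seventh sharp nine sharp five: G B D♯ F A♯
G♭Δ7♯11: G♭ B♭ D♭ F C
Common to both → F.

F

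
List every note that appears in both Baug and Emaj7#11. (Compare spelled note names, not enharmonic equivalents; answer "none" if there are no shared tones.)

B  D#

Baug: B D# F##
Emaj7#11: E G# B D# A#
Common to both → B, D#.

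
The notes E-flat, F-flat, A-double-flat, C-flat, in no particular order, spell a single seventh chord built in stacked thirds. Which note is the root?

Stacking in thirds gives F-flat – A-double-flat – C-flat – E-flat, so F-flat is the root — F-flat minor-major seventh.

F-flat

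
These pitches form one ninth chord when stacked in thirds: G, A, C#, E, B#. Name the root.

Stacking in thirds gives A – C# – E – G – B#, so A is the root — A dominant seventh sharp nine.

A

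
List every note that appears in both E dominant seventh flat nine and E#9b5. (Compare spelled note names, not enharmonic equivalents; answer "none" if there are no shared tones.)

E dominant seventh flat nine = E, G♯, B, D, F.
E#9b5 = E♯, G𝄪, B, D♯, F𝄪.
Shared: B.

B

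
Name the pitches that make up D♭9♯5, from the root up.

Db, F, A, Cb, Eb

D♭9♯5 is a dominant ninth sharp five built on Db.
Db — root
F — major 3rd
A — augmented 5th
Cb — minor 7th
Eb — major 9th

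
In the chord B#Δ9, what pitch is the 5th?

F##

B#Δ9 is built on B#; its 5th is a perfect 5th above the root.
A fifth above B uses the letter F, and the perfect 5th above B# is F##.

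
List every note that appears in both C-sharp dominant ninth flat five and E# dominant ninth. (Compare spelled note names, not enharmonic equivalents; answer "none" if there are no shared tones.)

C-sharp dominant ninth flat five: C-sharp E-sharp G B D-sharp
E# dominant ninth: E-sharp G-double-sharp B-sharp D-sharp F-double-sharp
Common to both → E-sharp, D-sharp.

E-sharp, D-sharp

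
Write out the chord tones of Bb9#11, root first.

Bb9#11 is a dominant ninth sharp eleven built on Bb.
- root: Bb
- major 3rd: D
- perfect 5th: F
- minor 7th: Ab
- major 9th: C
- augmented 11th: E

Bb, D, F, Ab, C, E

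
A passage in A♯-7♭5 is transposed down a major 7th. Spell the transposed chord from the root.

B D F A

A# down a major 7th → B. New chord: B half-diminished seventh.
B — root
D — minor 3rd
F — diminished 5th
A — minor 7th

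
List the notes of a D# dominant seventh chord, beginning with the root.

D# dominant seventh: dominant seventh on D♯.
root → D♯
3rd (major 3rd) → F𝄪
5th (perfect 5th) → A♯
7th (minor 7th) → C♯

D♯  F𝄪  A♯  C♯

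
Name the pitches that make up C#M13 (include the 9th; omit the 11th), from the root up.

C# – E# – G# – B# – D# – A#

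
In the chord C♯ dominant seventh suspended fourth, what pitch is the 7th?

B

C♯ dominant seventh suspended fourth is built on C-sharp; its 7th is a minor 7th above the root.
A seventh above C uses the letter B, and the minor 7th above C-sharp is B.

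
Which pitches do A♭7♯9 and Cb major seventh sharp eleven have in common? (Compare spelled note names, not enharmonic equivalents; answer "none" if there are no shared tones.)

Eb – Gb

A♭7♯9 = Ab, C, Eb, Gb, B.
Cb major seventh sharp eleven = Cb, Eb, Gb, Bb, F.
Shared: Eb, Gb.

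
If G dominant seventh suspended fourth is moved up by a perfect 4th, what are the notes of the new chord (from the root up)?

C F G B-flat

G up a perfect 4th → C. New chord: C dominant seventh suspended fourth.
Root: C
Perfect 4th (4th): F
Perfect 5th (5th): G
Minor 7th (7th): B-flat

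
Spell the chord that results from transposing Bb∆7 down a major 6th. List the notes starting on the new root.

Transposed root: Bb → Db (major 6th down). So we spell Db major seventh:
root → Db
3rd (major 3rd) → F
5th (perfect 5th) → Ab
7th (major 7th) → C

Db, F, Ab, C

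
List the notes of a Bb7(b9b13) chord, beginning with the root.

Bb  D  F  Ab  Cb  Gb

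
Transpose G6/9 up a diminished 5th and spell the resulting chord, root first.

Db F Ab Bb Eb

G up a diminished 5th → Db. New chord: Db six-nine.
Root: Db
Major 3rd (3rd): F
Perfect 5th (5th): Ab
Major 6th (6th): Bb
Major 9th (9th): Eb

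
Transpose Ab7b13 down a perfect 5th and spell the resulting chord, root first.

Ab down a perfect 5th → Db. New chord: Db dominant seventh flat thirteen.
root → Db
3rd (major 3rd) → F
5th (perfect 5th) → Ab
7th (minor 7th) → Cb
13th (minor 13th) → Bbb

Db – F – Ab – Cb – Bbb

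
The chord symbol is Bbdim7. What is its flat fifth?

Fb

Bbdim7 is built on Bb; its 5th is a diminished 5th above the root.
A fifth above B uses the letter F, and the diminished 5th above Bb is Fb.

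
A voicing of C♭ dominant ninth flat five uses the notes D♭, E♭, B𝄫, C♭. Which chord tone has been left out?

G𝄫

C♭ dominant ninth flat five = C♭, E♭, G𝄫, B𝄫, D♭. The voicing lacks the 5th (diminished 5th), G𝄫.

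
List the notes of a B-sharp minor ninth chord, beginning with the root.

B♯  D♯  F𝄪  A♯  C𝄪

B-sharp minor ninth: minor ninth on B♯.
root → B♯
3rd (minor 3rd) → D♯
5th (perfect 5th) → F𝄪
7th (minor 7th) → A♯
9th (major 9th) → C𝄪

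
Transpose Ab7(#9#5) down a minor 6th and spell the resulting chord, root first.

A♭ down a minor 6th → C. New chord: C dominant seventh sharp nine sharp five.
Root: C
Major 3rd (3rd): E
Augmented 5th (5th): G♯
Minor 7th (7th): B♭
Augmented 9th (9th): D♯

C  E  G♯  B♭  D♯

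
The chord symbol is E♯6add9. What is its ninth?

Root of E♯6add9 = E#. The 9th is a major 9th: E# up a major 9th → F##.

F##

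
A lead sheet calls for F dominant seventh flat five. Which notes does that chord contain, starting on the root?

Root F, quality dominant seventh flat five:
Root: F
Major 3rd (3rd): A
Diminished 5th (5th): Cb
Minor 7th (7th): Eb

F A Cb Eb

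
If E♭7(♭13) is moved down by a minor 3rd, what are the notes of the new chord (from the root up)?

C – E – G – B♭ – A♭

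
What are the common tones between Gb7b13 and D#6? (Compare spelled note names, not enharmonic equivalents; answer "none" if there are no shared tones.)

none

Gb7b13 = Gb, Bb, Db, Fb, Ebb.
D#6 = D#, F##, A#, B#.
Shared: none.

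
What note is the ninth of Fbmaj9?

Fbmaj9 is built on F♭; its 9th is a major 9th above the root.
A second above F uses the letter G, and the major 9th above F♭ is G♭.

G♭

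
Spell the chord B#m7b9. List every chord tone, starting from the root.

B#m7b9 is a minor seventh flat nine built on B♯.
- root: B♯
- minor 3rd: D♯
- perfect 5th: F𝄪
- minor 7th: A♯
- minor 9th: C♯

B♯  D♯  F𝄪  A♯  C♯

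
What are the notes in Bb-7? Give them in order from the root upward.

B♭  D♭  F  A♭

Root B♭, quality minor seventh:
root → B♭
3rd (minor 3rd) → D♭
5th (perfect 5th) → F
7th (minor 7th) → A♭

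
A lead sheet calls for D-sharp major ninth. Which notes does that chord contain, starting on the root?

D-sharp major ninth: major ninth on D#.
root → D#
3rd (major 3rd) → F##
5th (perfect 5th) → A#
7th (major 7th) → C##
9th (major 9th) → E#

D# F## A# C## E#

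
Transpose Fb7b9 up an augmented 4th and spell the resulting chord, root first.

Transposed root: Fb → Bb (augmented 4th up). So we spell Bb dominant seventh flat nine:
root → Bb
3rd (major 3rd) → D
5th (perfect 5th) → F
7th (minor 7th) → Ab
9th (minor 9th) → Cb

Bb, D, F, Ab, Cb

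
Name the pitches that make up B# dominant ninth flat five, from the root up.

B# D## F# A# C##

B# dominant ninth flat five is a dominant ninth flat five built on B#.
- root: B#
- major 3rd: D##
- diminished 5th: F#
- minor 7th: A#
- major 9th: C##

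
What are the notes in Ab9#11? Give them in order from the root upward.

Ab9#11 is a dominant ninth sharp eleven built on Ab.
Ab — root
C — major 3rd
Eb — perfect 5th
Gb — minor 7th
Bb — major 9th
D — augmented 11th

Ab – C – Eb – Gb – Bb – D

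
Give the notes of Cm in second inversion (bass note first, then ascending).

Cm = C–Eb–G; second inversion → fifth (G) lowest.

G, C, Eb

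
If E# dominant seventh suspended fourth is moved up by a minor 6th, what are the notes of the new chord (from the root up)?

E# up a minor 6th → C#. New chord: C# dominant seventh suspended fourth.
C# — root
F# — perfect 4th
G# — perfect 5th
B — minor 7th

C# – F# – G# – B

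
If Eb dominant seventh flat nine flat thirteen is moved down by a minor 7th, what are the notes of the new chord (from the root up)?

F  A  C  Eb  Gb  Db

Transposed root: Eb → F (minor 7th down). So we spell F dominant seventh flat nine flat thirteen:
F — root
A — major 3rd
C — perfect 5th
Eb — minor 7th
Gb — minor 9th
Db — minor 13th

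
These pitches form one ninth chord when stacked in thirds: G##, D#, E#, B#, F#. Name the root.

E#

Arranged so that each adjacent pair is a third by letter name: E# – G## – B# – D# – F#.
The bottom of that stack, E#, is the root (this is E# dominant seventh flat nine).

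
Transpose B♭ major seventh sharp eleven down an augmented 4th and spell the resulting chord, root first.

An augmented 4th down from Bb is Fb, so the new chord is Fb major seventh sharp eleven.
- root: Fb
- major 3rd: Ab
- perfect 5th: Cb
- major 7th: Eb
- augmented 11th: Bb

Fb, Ab, Cb, Eb, Bb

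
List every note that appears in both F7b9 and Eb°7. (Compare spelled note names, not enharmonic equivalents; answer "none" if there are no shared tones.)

Eb, Gb

F7b9: F A C Eb Gb
Eb°7: Eb Gb Bbb Dbb
Common to both → Eb, Gb.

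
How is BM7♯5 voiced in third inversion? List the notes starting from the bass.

BM7♯5 = B–D#–F##–A#; third inversion → seventh (A#) lowest.

A#, B, D#, F##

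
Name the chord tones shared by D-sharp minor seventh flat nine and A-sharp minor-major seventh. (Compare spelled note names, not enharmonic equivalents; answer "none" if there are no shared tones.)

D-sharp minor seventh flat nine = D♯, F♯, A♯, C♯, E.
A-sharp minor-major seventh = A♯, C♯, E♯, G𝄪.
Shared: A♯, C♯.

A♯, C♯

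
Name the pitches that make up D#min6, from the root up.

D#min6 is a minor sixth built on D#.
root → D#
3rd (minor 3rd) → F#
5th (perfect 5th) → A#
6th (major 6th) → B#

D#, F#, A#, B#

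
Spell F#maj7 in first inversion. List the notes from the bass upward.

In root position, F#maj7 is F#–A#–C#–E#.
First inversion puts the third (A#) in the bass.

A# – C# – E# – F#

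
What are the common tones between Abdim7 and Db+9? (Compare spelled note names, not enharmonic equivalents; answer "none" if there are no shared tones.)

Cb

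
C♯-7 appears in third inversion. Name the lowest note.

B

C♯-7 in root position is C#–E–G#–B.
Third inversion places the seventh in the bass, which is B.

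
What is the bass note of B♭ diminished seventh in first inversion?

B♭ diminished seventh in root position is B-flat–D-flat–F-flat–A-double-flat.
First inversion places the third in the bass, which is D-flat.

D-flat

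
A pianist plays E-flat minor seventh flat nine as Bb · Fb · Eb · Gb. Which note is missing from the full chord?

Db

The full E-flat minor seventh flat nine chord is Eb, Gb, Bb, Db, Fb.
Comparing with the voicing, the minor 7th (7th) — Db — is absent.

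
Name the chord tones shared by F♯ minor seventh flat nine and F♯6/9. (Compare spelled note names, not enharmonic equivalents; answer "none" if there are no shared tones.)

F#  C#

F♯ minor seventh flat nine = F#, A, C#, E, G.
F♯6/9 = F#, A#, C#, D#, G#.
Shared: F#, C#.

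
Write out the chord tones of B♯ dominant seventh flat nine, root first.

Root B-sharp, quality dominant seventh flat nine:
Root: B-sharp
Major 3rd (3rd): D-double-sharp
Perfect 5th (5th): F-double-sharp
Minor 7th (7th): A-sharp
Minor 9th (9th): C-sharp

B-sharp, D-double-sharp, F-double-sharp, A-sharp, C-sharp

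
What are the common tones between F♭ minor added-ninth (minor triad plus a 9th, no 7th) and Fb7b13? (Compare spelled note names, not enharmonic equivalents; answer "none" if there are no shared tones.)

F♭ minor added-ninth: Fb Abb Cb Gb
Fb7b13: Fb Ab Cb Ebb Dbb
Common to both → Fb, Cb.

Fb Cb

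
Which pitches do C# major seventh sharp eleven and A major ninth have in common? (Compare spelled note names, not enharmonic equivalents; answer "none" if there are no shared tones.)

C-sharp, G-sharp

C# major seventh sharp eleven: C-sharp E-sharp G-sharp B-sharp F-double-sharp
A major ninth: A C-sharp E G-sharp B
Common to both → C-sharp, G-sharp.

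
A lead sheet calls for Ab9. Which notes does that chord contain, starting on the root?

Root Ab, quality dominant ninth:
Root: Ab
Major 3rd (3rd): C
Perfect 5th (5th): Eb
Minor 7th (7th): Gb
Major 9th (9th): Bb

Ab, C, Eb, Gb, Bb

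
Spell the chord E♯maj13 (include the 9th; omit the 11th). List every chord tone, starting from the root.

E# G## B# D## F## C##

E♯maj13: major thirteenth on E#.
E# — root
G## — major 3rd
B# — perfect 5th
D## — major 7th
F## — major 9th
C## — major 13th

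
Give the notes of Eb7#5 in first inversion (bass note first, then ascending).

G  B  Db  Eb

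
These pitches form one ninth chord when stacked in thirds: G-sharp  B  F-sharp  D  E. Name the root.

Stacking in thirds gives E – G-sharp – B – D – F-sharp, so E is the root — E dominant ninth.

E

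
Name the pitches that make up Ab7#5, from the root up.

Ab7#5 is an augmented seventh built on Ab.
- root: Ab
- major 3rd: C
- augmented 5th: E
- minor 7th: Gb

Ab, C, E, Gb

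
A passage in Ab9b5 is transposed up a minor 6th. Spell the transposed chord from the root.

Fb  Ab  Cbb  Ebb  Gb

A minor 6th up from Ab is Fb, so the new chord is Fb dominant ninth flat five.
Root: Fb
Major 3rd (3rd): Ab
Diminished 5th (5th): Cbb
Minor 7th (7th): Ebb
Major 9th (9th): Gb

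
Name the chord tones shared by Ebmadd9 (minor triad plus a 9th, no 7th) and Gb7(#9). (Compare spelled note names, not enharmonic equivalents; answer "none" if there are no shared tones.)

Gb – Bb

Ebmadd9 = Eb, Gb, Bb, F.
Gb7(#9) = Gb, Bb, Db, Fb, A.
Shared: Gb, Bb.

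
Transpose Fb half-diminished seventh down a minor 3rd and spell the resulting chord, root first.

Transposed root: F-flat → D-flat (minor 3rd down). So we spell D-flat half-diminished seventh:
D-flat — root
F-flat — minor 3rd
A-double-flat — diminished 5th
C-flat — minor 7th

D-flat, F-flat, A-double-flat, C-flat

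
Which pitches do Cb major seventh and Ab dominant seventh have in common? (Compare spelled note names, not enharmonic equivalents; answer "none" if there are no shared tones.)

Cb major seventh: C-flat E-flat G-flat B-flat
Ab dominant seventh: A-flat C E-flat G-flat
Common to both → E-flat, G-flat.

E-flat, G-flat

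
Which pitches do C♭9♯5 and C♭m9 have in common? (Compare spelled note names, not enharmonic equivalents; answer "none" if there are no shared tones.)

C♭9♯5: Cb Eb G Bbb Db
C♭m9: Cb Ebb Gb Bbb Db
Common to both → Cb, Bbb, Db.

Cb, Bbb, Db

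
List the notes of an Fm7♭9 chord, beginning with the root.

F Ab C Eb Gb

Fm7♭9: minor seventh flat nine on F.
root → F
3rd (minor 3rd) → Ab
5th (perfect 5th) → C
7th (minor 7th) → Eb
9th (minor 9th) → Gb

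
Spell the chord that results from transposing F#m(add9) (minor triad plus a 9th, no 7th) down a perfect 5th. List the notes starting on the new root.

B, D, F♯, C♯

A perfect 5th down from F♯ is B, so the new chord is B minor added-ninth.
B — root
D — minor 3rd
F♯ — perfect 5th
C♯ — major 9th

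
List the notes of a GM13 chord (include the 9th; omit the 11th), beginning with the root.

G, B, D, F♯, A, E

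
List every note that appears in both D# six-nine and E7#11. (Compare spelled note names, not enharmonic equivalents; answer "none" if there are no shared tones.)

A#

D# six-nine = D#, F##, A#, B#, E#.
E7#11 = E, G#, B, D, A#.
Shared: A#.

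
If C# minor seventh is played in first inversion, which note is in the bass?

C# minor seventh in root position is C-sharp–E–G-sharp–B.
First inversion places the third in the bass, which is E.

E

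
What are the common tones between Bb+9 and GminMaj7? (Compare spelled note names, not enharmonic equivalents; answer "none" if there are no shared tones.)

Bb+9: B♭ D F♯ A♭ C
GminMaj7: G B♭ D F♯
Common to both → B♭, D, F♯.

B♭, D, F♯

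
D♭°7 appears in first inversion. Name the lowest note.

D♭°7 = Db–Fb–Abb–Cbb. First inversion → third in the bass = Fb.

Fb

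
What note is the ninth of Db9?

Eb

Db9 is built on Db; its 9th is a major 9th above the root.
A second above D uses the letter E, and the major 9th above Db is Eb.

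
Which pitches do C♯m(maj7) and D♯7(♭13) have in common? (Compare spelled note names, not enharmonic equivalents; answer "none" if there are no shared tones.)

C♯m(maj7): C# E G# B#
D♯7(♭13): D# F## A# C# B
Common to both → C#.

C#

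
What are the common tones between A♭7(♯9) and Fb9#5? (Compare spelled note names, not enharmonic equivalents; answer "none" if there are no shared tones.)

A♭7(♯9): A♭ C E♭ G♭ B
Fb9#5: F♭ A♭ C E𝄫 G♭
Common to both → A♭, C, G♭.

A♭, C, G♭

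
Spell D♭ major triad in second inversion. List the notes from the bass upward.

In root position, D♭ major triad is Db–F–Ab.
Second inversion puts the fifth (Ab) in the bass.

Ab – Db – F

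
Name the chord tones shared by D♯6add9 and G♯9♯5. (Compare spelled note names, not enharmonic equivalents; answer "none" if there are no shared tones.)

D♯6add9 = D♯, F𝄪, A♯, B♯, E♯.
G♯9♯5 = G♯, B♯, D𝄪, F♯, A♯.
Shared: A♯, B♯.

A♯, B♯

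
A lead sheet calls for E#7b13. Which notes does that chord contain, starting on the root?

E#7b13 is a dominant seventh flat thirteen built on E♯.
root → E♯
3rd (major 3rd) → G𝄪
5th (perfect 5th) → B♯
7th (minor 7th) → D♯
13th (minor 13th) → C♯

E♯  G𝄪  B♯  D♯  C♯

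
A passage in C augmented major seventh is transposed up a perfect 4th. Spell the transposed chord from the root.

F  A  C-sharp  E

A perfect 4th up from C is F, so the new chord is F augmented major seventh.
F — root
A — major 3rd
C-sharp — augmented 5th
E — major 7th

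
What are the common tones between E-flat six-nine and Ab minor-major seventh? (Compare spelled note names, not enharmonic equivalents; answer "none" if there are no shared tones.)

E-flat six-nine: E♭ G B♭ C F
Ab minor-major seventh: A♭ C♭ E♭ G
Common to both → E♭, G.

E♭, G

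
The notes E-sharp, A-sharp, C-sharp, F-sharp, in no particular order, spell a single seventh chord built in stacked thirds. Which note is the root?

Stacking in thirds gives F-sharp – A-sharp – C-sharp – E-sharp, so F-sharp is the root — F-sharp major seventh.

F-sharp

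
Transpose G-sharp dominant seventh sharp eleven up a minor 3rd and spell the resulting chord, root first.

B, D-sharp, F-sharp, A, E-sharp

A minor 3rd up from G-sharp is B, so the new chord is B dominant seventh sharp eleven.
Root: B
Major 3rd (3rd): D-sharp
Perfect 5th (5th): F-sharp
Minor 7th (7th): A
Augmented 11th (11th): E-sharp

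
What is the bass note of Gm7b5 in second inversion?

Gm7b5 = G–Bb–Db–F. Second inversion → fifth in the bass = Db.

Db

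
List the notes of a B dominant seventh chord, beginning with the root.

B, D-sharp, F-sharp, A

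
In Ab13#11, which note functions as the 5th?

Root of Ab13#11 = Ab. The 5th is a perfect 5th: Ab up a perfect 5th → Eb.

Eb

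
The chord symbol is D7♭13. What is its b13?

Bb

D7♭13 is built on D; its 13th is a minor 13th above the root.
A sixth above D uses the letter B, and the minor 13th above D is Bb.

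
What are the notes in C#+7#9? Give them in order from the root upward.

Root C#, quality dominant seventh sharp nine sharp five:
C# — root
E# — major 3rd
G## — augmented 5th
B — minor 7th
D## — augmented 9th

C# – E# – G## – B – D##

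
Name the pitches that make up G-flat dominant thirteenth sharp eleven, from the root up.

G♭, B♭, D♭, F♭, A♭, C, E♭

G-flat dominant thirteenth sharp eleven is a dominant thirteenth sharp eleven built on G♭.
G♭ — root
B♭ — major 3rd
D♭ — perfect 5th
F♭ — minor 7th
A♭ — major 9th
C — augmented 11th
E♭ — major 13th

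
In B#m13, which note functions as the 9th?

C##

Root of B#m13 = B#. The 9th is a major 9th: B# up a major 9th → C##.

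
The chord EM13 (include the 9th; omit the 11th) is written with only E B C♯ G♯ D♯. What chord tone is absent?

F♯

The full EM13 chord is E, G♯, B, D♯, F♯, C♯.
Comparing with the voicing, the major 9th (9th) — F♯ — is absent.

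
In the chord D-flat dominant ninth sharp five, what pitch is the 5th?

A

Root of D-flat dominant ninth sharp five = Db. The 5th is an augmented 5th: Db up an augmented 5th → A.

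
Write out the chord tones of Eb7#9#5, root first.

Eb7#9#5: dominant seventh sharp nine sharp five on Eb.
root → Eb
3rd (major 3rd) → G
5th (augmented 5th) → B
7th (minor 7th) → Db
9th (augmented 9th) → F#

Eb G B Db F#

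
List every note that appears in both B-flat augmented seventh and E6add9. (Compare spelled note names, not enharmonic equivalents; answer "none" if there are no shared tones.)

B-flat augmented seventh: Bb D F# Ab
E6add9: E G# B C# F#
Common to both → F#.

F#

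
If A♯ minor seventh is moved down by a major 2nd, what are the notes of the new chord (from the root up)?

A major 2nd down from A♯ is G♯, so the new chord is G♯ minor seventh.
G♯ — root
B — minor 3rd
D♯ — perfect 5th
F♯ — minor 7th

G♯ B D♯ F♯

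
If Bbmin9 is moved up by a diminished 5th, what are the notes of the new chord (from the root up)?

Bb up a diminished 5th → Fb. New chord: Fb minor ninth.
Root: Fb
Minor 3rd (3rd): Abb
Perfect 5th (5th): Cb
Minor 7th (7th): Ebb
Major 9th (9th): Gb

Fb, Abb, Cb, Ebb, Gb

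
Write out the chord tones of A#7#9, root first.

A♯ C𝄪 E♯ G♯ B𝄪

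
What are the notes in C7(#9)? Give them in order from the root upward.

C, E, G, Bb, D#

C7(#9) is a dominant seventh sharp nine built on C.
Root: C
Major 3rd (3rd): E
Perfect 5th (5th): G
Minor 7th (7th): Bb
Augmented 9th (9th): D#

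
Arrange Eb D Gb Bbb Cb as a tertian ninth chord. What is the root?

Cb

Arranged so that each adjacent pair is a third by letter name: Cb – Eb – Gb – Bbb – D.
The bottom of that stack, Cb, is the root (this is Cb dominant seventh sharp nine).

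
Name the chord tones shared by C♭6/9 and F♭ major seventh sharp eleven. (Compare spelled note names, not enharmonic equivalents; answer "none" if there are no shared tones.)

C♭6/9: C♭ E♭ G♭ A♭ D♭
F♭ major seventh sharp eleven: F♭ A♭ C♭ E♭ B♭
Common to both → C♭, E♭, A♭.

C♭ E♭ A♭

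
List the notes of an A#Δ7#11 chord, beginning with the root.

A#Δ7#11 is a major seventh sharp eleven built on A♯.
Root: A♯
Major 3rd (3rd): C𝄪
Perfect 5th (5th): E♯
Major 7th (7th): G𝄪
Augmented 11th (11th): D𝄪

A♯, C𝄪, E♯, G𝄪, D𝄪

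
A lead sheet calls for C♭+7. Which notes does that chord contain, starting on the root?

Cb  Eb  G  Bbb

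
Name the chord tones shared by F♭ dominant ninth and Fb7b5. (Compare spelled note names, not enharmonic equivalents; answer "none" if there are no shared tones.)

F♭ dominant ninth = Fb, Ab, Cb, Ebb, Gb.
Fb7b5 = Fb, Ab, Cbb, Ebb.
Shared: Fb, Ab, Ebb.

Fb, Ab, Ebb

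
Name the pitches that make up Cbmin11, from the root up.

Root Cb, quality minor eleventh:
- root: Cb
- minor 3rd: Ebb
- perfect 5th: Gb
- minor 7th: Bbb
- major 9th: Db
- perfect 11th: Fb

Cb Ebb Gb Bbb Db Fb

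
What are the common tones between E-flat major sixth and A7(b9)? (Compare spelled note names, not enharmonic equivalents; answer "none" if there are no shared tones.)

E-flat major sixth = Eb, G, Bb, C.
A7(b9) = A, C#, E, G, Bb.
Shared: G, Bb.

G  Bb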